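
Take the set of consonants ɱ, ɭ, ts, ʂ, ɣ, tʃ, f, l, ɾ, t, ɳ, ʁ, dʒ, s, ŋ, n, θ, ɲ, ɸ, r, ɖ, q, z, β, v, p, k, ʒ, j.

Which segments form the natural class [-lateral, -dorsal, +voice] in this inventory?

First, the [-lateral] segments are /ɱ, ts, ʂ, ɣ, tʃ, f, ɾ, t, ɳ, ʁ, dʒ, s, ŋ, n, θ, ɲ, ɸ, r, ɖ, q, z, β, v, p, k, ʒ, j/.
Within that set, [-dorsal] gives /ɱ, ts, ʂ, tʃ, f, ɾ, t, ɳ, dʒ, s, n, θ, ɸ, r, ɖ, z, β, v, p, ʒ/.
Within that set, [+voice] leaves /ɱ, ɾ, ɳ, dʒ, n, r, ɖ, z, β, v, ʒ/.

ɱ, ɾ, ɳ, dʒ, n, r, ɖ, z, β, v, ʒ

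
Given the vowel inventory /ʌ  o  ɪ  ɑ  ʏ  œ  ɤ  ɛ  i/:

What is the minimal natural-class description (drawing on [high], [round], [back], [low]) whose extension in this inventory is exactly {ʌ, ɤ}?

The class [-low], [+back], [-round] has exactly /ʌ, ɤ/ as its extension in this inventory. No smaller conjunction from the listed features achieves this: [+back, -round] alone would also admit /ɑ/; [-low, -round] alone would also admit /ɪ, ɛ, i/; [-low, +back] alone would also admit /o/; and checking the remaining two-feature bundles turns up none with this extension.

[-low, +back, -round]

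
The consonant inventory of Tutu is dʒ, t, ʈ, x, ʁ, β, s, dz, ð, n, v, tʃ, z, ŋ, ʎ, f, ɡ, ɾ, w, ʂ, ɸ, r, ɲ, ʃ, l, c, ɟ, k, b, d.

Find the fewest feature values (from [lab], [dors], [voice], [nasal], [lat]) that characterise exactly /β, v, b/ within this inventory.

[+voice, +lab, −dors]

/β, v, b/ are all [+voice], [+labial], [−dorsal], and no other segment in the inventory matches all three values. Dropping any one of them over-generates: [+labial, −dorsal] alone would also admit /f, ɸ/; [+voice, −dorsal] alone would also admit /dʒ, dz, ð, n, …/; [+voice, +labial] alone would also admit /w/. No other combination of two listed features picks out exactly this set either, so fewer than three features will not do.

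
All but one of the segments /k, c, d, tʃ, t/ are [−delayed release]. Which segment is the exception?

tʃ

/tʃ/ is the voiceless postalveolar affricate, which is [+delayed release]; the rest — /c, d, t, k/ — are [−delayed release].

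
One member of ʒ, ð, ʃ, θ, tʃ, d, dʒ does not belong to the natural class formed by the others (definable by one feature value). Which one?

[distributed] groups all but one: /ʃ, dʒ, ð, tʃ, ʒ, θ/ share [+distributed] while /d/ (voiced alveolar stop) alone is [−distributed]. Removing any other segment would not leave a single-feature class that excludes it.

d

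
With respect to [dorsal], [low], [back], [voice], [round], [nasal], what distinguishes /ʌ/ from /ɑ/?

/ʌ/ is the mid back unrounded lax vowel and /ɑ/ is the low back unrounded vowel. Both are [+dorsal], [+back], [+voice], [-round], [-nasal]. /ʌ/ is [-low] while /ɑ/ is [+low], so the distinguishing feature is [low].

[low]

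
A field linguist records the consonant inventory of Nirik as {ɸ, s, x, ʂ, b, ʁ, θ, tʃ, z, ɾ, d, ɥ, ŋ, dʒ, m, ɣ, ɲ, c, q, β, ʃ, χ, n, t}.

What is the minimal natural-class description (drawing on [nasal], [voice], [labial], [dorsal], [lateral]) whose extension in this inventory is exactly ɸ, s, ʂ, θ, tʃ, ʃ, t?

[−voice, −dorsal]

The class [−voice], [−dorsal] has exactly /ɸ, s, ʂ, θ, tʃ, ʃ, t/ as its extension in this inventory. No smaller conjunction from the listed features achieves this: [−dorsal] alone would also admit /b, z, ɾ, d, …/; [−voice] alone would also admit /x, c, q, χ/; and checking the remaining single features turns up none with this extension.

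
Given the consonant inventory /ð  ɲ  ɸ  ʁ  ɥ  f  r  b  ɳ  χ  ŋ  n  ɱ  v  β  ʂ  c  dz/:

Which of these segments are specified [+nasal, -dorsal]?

ɳ, n, ɱ

Checking each segment against [+nasal], [-dorsal]: /ɳ/ (retroflex nasal), /n/ (alveolar nasal), /ɱ/ (labiodental nasal) satisfy every feature; every other segment in the inventory fails at least one.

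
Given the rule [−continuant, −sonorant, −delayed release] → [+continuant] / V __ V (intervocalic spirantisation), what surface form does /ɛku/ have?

[ɛxu]

The only segment in the rule's environment that also matches [−continuant, −sonorant, −delayed release] is /k/. Applying [+continuant] turns the voiceless velar stop into /x/ (voiceless velar fricative), giving [ɛxu].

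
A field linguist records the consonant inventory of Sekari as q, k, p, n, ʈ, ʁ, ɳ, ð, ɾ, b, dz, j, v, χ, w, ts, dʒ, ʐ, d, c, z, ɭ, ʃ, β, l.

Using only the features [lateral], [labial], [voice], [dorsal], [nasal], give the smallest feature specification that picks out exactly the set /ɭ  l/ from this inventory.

The target set is precisely the extension of [+lateral] in this inventory.

[+lateral]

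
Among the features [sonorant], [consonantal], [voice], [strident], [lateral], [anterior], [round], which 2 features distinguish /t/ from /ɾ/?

/t/ (voiceless alveolar stop) and /ɾ/ (alveolar tap) agree on [+consonantal], [-strident], [-lateral], [+anterior], [-round]. They differ on [sonorant] (/t/ [-], /ɾ/ [+]), [voice] (/t/ [-], /ɾ/ [+]).

[sonorant], [voice]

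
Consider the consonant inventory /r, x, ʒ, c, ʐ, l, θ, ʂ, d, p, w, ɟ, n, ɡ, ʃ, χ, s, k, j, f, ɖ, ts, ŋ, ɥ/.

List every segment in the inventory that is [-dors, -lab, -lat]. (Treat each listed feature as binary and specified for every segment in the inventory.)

r, ʒ, ʐ, θ, ʂ, d, n, ʃ, s, ɖ, ts

Eliminate segments failing any feature: /x, c, w, ɟ, ɡ, χ, k, j, ŋ, ɥ/ are [+dorsal]; /l/ is [+lateral]; /p, f/ are [+labial]. The remaining /r, ʒ, ʐ, θ, ʂ, d, n, ʃ, s, ɖ, ts/ satisfy [-dorsal], [-labial], [-lateral].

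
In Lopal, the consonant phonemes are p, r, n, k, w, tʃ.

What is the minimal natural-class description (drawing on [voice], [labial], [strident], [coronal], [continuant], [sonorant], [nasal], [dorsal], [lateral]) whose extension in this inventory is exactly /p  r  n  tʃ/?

The target set is precisely the extension of [−dorsal] in this inventory.

[−dorsal]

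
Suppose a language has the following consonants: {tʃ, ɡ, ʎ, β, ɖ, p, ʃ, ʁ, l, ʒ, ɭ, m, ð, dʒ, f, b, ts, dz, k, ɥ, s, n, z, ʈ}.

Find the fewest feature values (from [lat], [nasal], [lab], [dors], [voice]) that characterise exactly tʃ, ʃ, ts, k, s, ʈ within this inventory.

/tʃ, ʃ, ts, k, s, ʈ/ are all [−voice], [−labial], and no other segment in the inventory matches both values. Dropping any one of them over-generates: [−labial] alone would also admit /ɡ, ʎ, ɖ, ʁ, …/; [−voice] alone would also admit /p, f/. No other single listed feature picks out exactly this set either, so fewer than two features will not do.

[−voice, −lab]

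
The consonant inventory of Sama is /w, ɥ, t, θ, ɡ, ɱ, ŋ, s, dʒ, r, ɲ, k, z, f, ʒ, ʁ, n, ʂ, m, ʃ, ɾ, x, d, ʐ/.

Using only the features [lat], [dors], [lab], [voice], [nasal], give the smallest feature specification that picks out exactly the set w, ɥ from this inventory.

The class [+labial], [+dorsal] has exactly /w, ɥ/ as its extension in this inventory. No smaller conjunction from the listed features achieves this: [+dorsal] alone would also admit /ɡ, ŋ, ɲ, k, …/; [+labial] alone would also admit /ɱ, f, m/; and checking the remaining single features turns up none with this extension.

[+lab, +dors]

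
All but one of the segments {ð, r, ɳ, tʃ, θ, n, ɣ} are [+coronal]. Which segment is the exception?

Every segment except /ɣ/ is [+coronal]. /ɣ/ (voiced velar fricative) is [-coronal], so it is the exception.

ɣ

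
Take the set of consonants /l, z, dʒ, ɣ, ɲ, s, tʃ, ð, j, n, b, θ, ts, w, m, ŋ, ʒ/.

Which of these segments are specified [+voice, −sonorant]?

z, dʒ, ɣ, ð, b, ʒ

Eliminate segments failing any feature: /l, ɲ, j, n, w, m, ŋ/ are [+sonorant]; /s, tʃ, θ, ts/ are [−voice]. The remaining /z, dʒ, ɣ, ð, b, ʒ/ satisfy [+voice], [−sonorant].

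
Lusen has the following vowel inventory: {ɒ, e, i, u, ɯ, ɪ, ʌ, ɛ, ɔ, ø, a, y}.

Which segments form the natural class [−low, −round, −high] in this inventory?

e, ʌ, ɛ

First, the [−low] segments are /e, i, u, ɯ, ɪ, ʌ, ɛ, ɔ, ø, y/.
Among these, [−round] gives /e, i, ɯ, ɪ, ʌ, ɛ/.
Then [−high] leaves /e, ʌ, ɛ/.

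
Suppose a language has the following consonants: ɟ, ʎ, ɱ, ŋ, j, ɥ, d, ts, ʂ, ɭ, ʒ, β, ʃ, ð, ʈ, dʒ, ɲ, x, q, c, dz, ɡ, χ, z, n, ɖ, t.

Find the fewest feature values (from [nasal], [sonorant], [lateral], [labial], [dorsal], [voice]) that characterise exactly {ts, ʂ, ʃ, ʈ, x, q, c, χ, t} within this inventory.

/ts, ʂ, ʃ, ʈ, x, q, c, χ, t/ are exactly the [−voice] segments in the inventory, so a single feature suffices.

[−voice]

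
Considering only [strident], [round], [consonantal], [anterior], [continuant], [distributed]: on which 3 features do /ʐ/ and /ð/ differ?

[strident], [anterior], [distributed]

/ʐ/ is the voiced retroflex fricative and /ð/ is the voiced dental fricative. Both are [-round], [+consonantal], [+continuant]. /ʐ/ is [+strident] while /ð/ is [-strident]; /ʐ/ is [-anterior] while /ð/ is [+anterior]; /ʐ/ is [-distributed] while /ð/ is [+distributed], so the distinguishing features are [strident], [anterior], [distributed].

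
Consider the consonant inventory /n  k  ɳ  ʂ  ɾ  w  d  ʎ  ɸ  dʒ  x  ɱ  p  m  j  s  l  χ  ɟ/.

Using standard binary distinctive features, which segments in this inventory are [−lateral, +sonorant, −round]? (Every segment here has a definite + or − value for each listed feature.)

Among the inventory, the [−lateral] segments are /n, k, ɳ, ʂ, ɾ, w, d, ɸ, dʒ, x, ɱ, p, m, j, s, χ, ɟ/.
Intersecting with [+sonorant] gives /n, ɳ, ɾ, w, ɱ, m, j/.
Among these, [−round] leaves /n, ɳ, ɾ, ɱ, m, j/.

n, ɳ, ɾ, ɱ, m, j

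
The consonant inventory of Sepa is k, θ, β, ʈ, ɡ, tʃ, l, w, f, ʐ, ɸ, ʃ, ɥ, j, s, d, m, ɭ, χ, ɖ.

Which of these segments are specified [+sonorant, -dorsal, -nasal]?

The [+sonorant] segments are /l, w, ɥ, j, m, ɭ/.
Among these, [-dorsal] gives /l, m, ɭ/.
Among these, [-nasal] leaves /l, ɭ/.

l, ɭ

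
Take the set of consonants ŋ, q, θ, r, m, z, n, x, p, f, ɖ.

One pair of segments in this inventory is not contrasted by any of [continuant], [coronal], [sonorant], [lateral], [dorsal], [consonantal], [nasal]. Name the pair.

z, θ

Both /z/ and /θ/ are [+continuant], [+coronal], [−sonorant], [−lateral], [−dorsal], [+consonantal], [−nasal]. Since the list omits [voice], [strident] and [distributed] — which do distinguish the voiced alveolar fricative from the voiceless dental fricative — this pair collapses; all other pairs remain distinct.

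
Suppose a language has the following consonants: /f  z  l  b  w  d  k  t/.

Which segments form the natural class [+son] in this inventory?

l, w

The feature [sonorant] marks segments produced without turbulent airflow (nasals, liquids, glides, vowels). In this inventory /l, w/ have that property, so they are [+sonorant]; /f, z, b, d, k, t/ are [−sonorant].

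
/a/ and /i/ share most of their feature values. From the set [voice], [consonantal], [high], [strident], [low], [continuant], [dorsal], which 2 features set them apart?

[high], [low]

/a/ is the low unrounded vowel and /i/ is the high front unrounded tense vowel. Both are [+voice], [-consonantal], [-strident], [+continuant], [+dorsal]. /a/ is [-high] while /i/ is [+high]; /a/ is [+low] while /i/ is [-low], so the distinguishing features are [high], [low].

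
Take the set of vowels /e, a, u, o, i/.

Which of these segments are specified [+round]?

u, o

The [+round] segments here are /u, o/; the remaining /e, a, i/ are [−round].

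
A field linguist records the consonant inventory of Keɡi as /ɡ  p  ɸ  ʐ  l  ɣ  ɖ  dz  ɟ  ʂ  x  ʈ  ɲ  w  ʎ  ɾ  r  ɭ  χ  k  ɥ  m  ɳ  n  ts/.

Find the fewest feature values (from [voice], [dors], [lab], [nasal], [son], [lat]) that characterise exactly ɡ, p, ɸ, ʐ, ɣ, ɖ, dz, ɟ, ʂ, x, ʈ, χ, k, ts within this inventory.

[−son]

/ɡ, p, ɸ, ʐ, ɣ, ɖ, dz, ɟ, ʂ, x, ʈ, χ, k, ts/ are exactly the [−sonorant] segments in the inventory, so a single feature suffices.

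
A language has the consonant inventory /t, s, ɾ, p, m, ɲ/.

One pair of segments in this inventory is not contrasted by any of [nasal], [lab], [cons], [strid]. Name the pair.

ɾ, t

Both /ɾ/ and /t/ are [-nasal], [-labial], [+consonantal], [-strident]. Since the list omits [sonorant] and [voice] — which do distinguish the alveolar tap from the voiceless alveolar stop — this pair collapses; all other pairs remain distinct.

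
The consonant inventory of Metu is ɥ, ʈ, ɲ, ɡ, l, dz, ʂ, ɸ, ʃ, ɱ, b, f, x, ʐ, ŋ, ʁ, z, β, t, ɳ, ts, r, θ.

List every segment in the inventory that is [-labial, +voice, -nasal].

ɡ, l, dz, ʐ, ʁ, z, r

Checking each segment against [-labial], [+voice], [-nasal]: /ɡ/ (voiced velar stop), /l/ (alveolar lateral approximant), /dz/ (voiced alveolar affricate), /ʐ/ (voiced retroflex fricative), /ʁ/ (voiced uvular fricative), /z/ (voiced alveolar fricative), among others, satisfy every feature; every other segment in the inventory fails at least one.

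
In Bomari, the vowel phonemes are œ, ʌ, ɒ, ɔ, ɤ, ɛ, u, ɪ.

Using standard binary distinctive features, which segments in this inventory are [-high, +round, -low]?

œ, ɔ

Among the inventory, the [-high] segments are /œ, ʌ, ɒ, ɔ, ɤ, ɛ/.
Intersecting with [+round] gives /œ, ɒ, ɔ/.
Of those, [-low] leaves /œ, ɔ/.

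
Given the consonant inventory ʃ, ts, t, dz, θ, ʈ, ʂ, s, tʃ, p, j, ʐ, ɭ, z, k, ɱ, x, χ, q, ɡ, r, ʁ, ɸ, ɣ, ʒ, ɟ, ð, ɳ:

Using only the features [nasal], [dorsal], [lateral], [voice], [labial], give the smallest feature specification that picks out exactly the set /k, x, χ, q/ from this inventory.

/k, x, χ, q/ are all [-voice], [+dorsal], and no other segment in the inventory matches both values. Dropping any one of them over-generates: [+dorsal] alone would also admit /j, ɡ, ʁ, ɣ, …/; [-voice] alone would also admit /ʃ, ts, t, θ, …/. No other single listed feature picks out exactly this set either, so fewer than two features will not do.

[-voice, +dorsal]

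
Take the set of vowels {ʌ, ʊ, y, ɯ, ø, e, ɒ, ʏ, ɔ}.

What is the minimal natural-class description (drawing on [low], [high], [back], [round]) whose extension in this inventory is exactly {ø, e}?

The class [-high], [-back] has exactly /ø, e/ as its extension in this inventory. No smaller conjunction from the listed features achieves this: [-back] alone would also admit /y, ʏ/; [-high] alone would also admit /ʌ, ɒ, ɔ/; and checking the remaining single features turns up none with this extension.

[-high, -back]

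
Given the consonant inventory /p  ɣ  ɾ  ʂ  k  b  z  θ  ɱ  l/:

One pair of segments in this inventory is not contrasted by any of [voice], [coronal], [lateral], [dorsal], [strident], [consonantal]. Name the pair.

ɱ, b

/ɱ/ (labiodental nasal) and /b/ (voiced bilabial stop) are both [+voice], [−coronal], [−lateral], [−dorsal], [−strident], [+consonantal], so none of the listed features separates them. (They do differ in [sonorant] and [nasal], which are not among the given features.) Every other pair in the inventory differs on at least one listed feature.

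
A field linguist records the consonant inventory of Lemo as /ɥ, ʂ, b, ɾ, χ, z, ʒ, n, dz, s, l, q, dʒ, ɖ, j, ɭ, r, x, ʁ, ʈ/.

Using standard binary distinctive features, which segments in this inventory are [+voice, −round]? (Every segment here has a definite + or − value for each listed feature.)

b, ɾ, z, ʒ, n, dz, l, dʒ, ɖ, j, ɭ, r, ʁ

Eliminate segments failing any feature: /ɥ/ is [+round]; /ʂ, χ, s, q, x, ʈ/ are [−voice]. The remaining /b, ɾ, z, ʒ, n, dz, l, dʒ, ɖ, j, ɭ, r, ʁ/ satisfy [+voice], [−round].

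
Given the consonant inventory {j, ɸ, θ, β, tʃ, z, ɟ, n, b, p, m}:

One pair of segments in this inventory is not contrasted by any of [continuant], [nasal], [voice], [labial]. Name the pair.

j, z

Both /j/ and /z/ are [+continuant], [-nasal], [+voice], [-labial]. Since the list omits [sonorant], [strident] and [dorsal] — which do distinguish the palatal glide from the voiced alveolar fricative — this pair collapses; all other pairs remain distinct.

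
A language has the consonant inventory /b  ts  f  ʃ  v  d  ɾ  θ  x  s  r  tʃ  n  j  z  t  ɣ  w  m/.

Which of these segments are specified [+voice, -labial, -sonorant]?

Among the inventory, the [+voice] segments are /b, v, d, ɾ, r, n, j, z, ɣ, w, m/.
Intersecting with [-labial] gives /d, ɾ, r, n, j, z, ɣ/.
Within that set, [-sonorant] leaves /d, z, ɣ/.

d, z, ɣ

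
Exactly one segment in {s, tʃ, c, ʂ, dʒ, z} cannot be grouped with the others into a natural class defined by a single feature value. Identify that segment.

c

/tʃ, s, ʂ, dʒ, z/ are all [+strident], but /c/ (voiceless palatal stop) is [−strident]. No other single segment can be removed to leave a set sharing one feature value that the removed segment lacks, so /c/ is the odd one out.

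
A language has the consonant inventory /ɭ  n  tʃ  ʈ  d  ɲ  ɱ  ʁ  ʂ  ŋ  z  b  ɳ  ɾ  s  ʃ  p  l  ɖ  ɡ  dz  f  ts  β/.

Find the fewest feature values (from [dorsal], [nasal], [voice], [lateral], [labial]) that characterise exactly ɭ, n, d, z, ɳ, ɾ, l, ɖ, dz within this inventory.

/ɭ, n, d, z, ɳ, ɾ, l, ɖ, dz/ are all [+voice], [-labial], [-dorsal], and no other segment in the inventory matches all three values. Dropping any one of them over-generates: [-labial, -dorsal] alone would also admit /tʃ, ʈ, ʂ, s, …/; [+voice, -dorsal] alone would also admit /ɱ, b, β/; [+voice, -labial] alone would also admit /ɲ, ʁ, ŋ, ɡ/. No other combination of two listed features picks out exactly this set either, so fewer than three features will not do.

[+voice, -labial, -dorsal]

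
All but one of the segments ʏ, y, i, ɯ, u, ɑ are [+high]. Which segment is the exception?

ɑ

/y, ʏ, ɯ, u, i/ are all [+high]; /ɑ/ (low back unrounded vowel) is [-high].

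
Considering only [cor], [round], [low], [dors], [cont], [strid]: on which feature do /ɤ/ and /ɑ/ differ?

The two segments share [-coronal], [-round], [+dorsal], [+continuant], [-strident]. The only feature from the list on which they differ: /ɤ/ is [-low] while /ɑ/ is [+low].

[low]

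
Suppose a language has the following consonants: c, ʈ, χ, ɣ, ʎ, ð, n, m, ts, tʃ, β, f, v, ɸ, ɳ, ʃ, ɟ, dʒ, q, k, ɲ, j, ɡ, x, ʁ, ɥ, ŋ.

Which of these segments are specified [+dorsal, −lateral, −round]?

Checking each segment against [+dorsal], [−lateral], [−round]: /c/ (voiceless palatal stop), /χ/ (voiceless uvular fricative), /ɣ/ (voiced velar fricative), /ɟ/ (voiced palatal stop), /q/ (voiceless uvular stop), /k/ (voiceless velar stop), among others, satisfy every feature; every other segment in the inventory fails at least one.

c, χ, ɣ, ɟ, q, k, ɲ, j, ɡ, x, ʁ, ŋ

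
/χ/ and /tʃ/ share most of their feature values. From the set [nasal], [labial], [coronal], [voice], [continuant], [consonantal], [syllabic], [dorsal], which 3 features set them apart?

[continuant], [coronal], [dorsal]

The two segments share [−nasal], [−labial], [−voice], [+consonantal], [−syllabic]. The only features from the list on which they differ: /χ/ is [+continuant] while /tʃ/ is [−continuant]; /χ/ is [−coronal] while /tʃ/ is [+coronal]; /χ/ is [+dorsal] while /tʃ/ is [−dorsal].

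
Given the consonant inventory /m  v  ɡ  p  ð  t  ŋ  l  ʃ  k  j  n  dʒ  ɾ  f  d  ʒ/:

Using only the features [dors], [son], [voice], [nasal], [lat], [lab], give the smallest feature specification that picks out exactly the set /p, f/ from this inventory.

Every target segment is [-voice], [+labial]; each remaining inventory member fails at least one of these. Each conjunct is needed — [+labial] alone would also admit /m, v/; [-voice] alone would also admit /t, ʃ, k/ — and no other single listed feature has exactly this extension, so two is the minimum.

[-voice, +lab]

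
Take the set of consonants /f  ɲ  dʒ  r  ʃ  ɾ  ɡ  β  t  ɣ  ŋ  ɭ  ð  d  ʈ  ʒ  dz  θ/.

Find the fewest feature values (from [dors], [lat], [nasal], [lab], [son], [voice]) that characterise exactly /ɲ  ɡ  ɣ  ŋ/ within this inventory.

[+dors]

Every target segment is [+dorsal] and no other inventory member is, so one feature is enough.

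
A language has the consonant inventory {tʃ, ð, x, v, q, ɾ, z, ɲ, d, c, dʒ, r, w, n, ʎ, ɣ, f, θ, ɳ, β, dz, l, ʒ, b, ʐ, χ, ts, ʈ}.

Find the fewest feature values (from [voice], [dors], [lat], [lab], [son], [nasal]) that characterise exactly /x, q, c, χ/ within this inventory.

/x, q, c, χ/ are all [−voice], [+dorsal], and no other segment in the inventory matches both values. Dropping any one of them over-generates: [+dorsal] alone would also admit /ɲ, w, ʎ, ɣ/; [−voice] alone would also admit /tʃ, f, θ, ts, …/. No other single listed feature picks out exactly this set either, so fewer than two features will not do.

[−voice, +dors]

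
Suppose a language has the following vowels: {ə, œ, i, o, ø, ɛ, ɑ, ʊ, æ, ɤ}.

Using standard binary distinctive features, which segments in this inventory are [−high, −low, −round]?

Checking each segment against [−high], [−low], [−round]: /ə/ (mid central vowel (schwa)), /ɛ/ (mid front unrounded lax vowel), /ɤ/ (mid back unrounded tense vowel) satisfy every feature; every other segment in the inventory fails at least one.

ə, ɛ, ɤ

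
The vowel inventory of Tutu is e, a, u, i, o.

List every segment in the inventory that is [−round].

e, a, i

The feature [round] marks segments produced with lip rounding. In this inventory /e, a, i/ lack that property, so they are [−round]; /u, o/ are [+round].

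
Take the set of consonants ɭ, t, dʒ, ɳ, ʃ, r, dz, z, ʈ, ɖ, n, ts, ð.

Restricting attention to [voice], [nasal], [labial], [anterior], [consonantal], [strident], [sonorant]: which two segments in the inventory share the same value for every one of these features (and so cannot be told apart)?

/dz/ (voiced alveolar affricate) and /z/ (voiced alveolar fricative) are both [+voice], [-nasal], [-labial], [+anterior], [+consonantal], [+strident], [-sonorant], so none of the listed features separates them. (They do differ in [continuant], which is not among the given features.) Every other pair in the inventory differs on at least one listed feature.

dz, z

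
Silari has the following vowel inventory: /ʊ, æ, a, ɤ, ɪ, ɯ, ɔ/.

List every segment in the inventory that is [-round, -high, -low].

Checking each segment against [-round], [-high], [-low]: /ɤ/ (mid back unrounded tense vowel) satisfies every feature; every other segment in the inventory fails at least one.

ɤ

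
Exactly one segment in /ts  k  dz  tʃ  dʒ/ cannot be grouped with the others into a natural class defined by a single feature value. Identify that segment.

[delayed release] (equivalently [strident], [coronal], [dorsal]) groups all but one: /tʃ, dz, dʒ, ts/ share [+delayed release] while /k/ (voiceless velar stop) alone is [-delayed release]. Removing any other segment would not leave a single-feature class that excludes it.

k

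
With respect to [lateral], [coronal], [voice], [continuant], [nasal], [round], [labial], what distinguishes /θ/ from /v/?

/θ/ (voiceless dental fricative) and /v/ (voiced labiodental fricative) agree on [-lateral], [+continuant], [-nasal], [-round]. They differ on [voice] (/θ/ [-], /v/ [+]), [labial] (/θ/ [-], /v/ [+]), [coronal] (/θ/ [+], /v/ [-]).

[voice], [labial], [coronal]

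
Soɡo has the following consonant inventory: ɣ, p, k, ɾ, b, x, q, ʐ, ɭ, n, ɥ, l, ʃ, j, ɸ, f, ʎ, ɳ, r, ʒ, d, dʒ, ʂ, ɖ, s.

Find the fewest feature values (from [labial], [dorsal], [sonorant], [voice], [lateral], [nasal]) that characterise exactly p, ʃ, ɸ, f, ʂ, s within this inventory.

[−voice, −dorsal]

The class [−voice], [−dorsal] has exactly /p, ʃ, ɸ, f, ʂ, s/ as its extension in this inventory. No smaller conjunction from the listed features achieves this: [−dorsal] alone would also admit /ɾ, b, ʐ, ɭ, …/; [−voice] alone would also admit /k, x, q/; and checking the remaining single features turns up none with this extension.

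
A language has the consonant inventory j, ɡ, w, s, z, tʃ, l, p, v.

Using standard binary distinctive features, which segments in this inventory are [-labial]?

j, ɡ, s, z, tʃ, l

The feature [labial] marks segments articulated with one or both lips. In this inventory /j, ɡ, s, z, tʃ, l/ lack that property, so they are [-labial]; /w, p, v/ are [+labial].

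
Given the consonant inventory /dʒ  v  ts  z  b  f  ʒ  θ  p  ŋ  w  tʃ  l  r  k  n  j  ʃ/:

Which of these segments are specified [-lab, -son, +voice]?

dʒ, z, ʒ

Eliminate segments failing any feature: /v, b, f, p, w/ are [+labial]; /ts, θ, tʃ, k, ʃ/ are [-voice]; /ŋ, l, r, n, j/ are [+sonorant]. The remaining /dʒ, z, ʒ/ satisfy [-labial], [-sonorant], [+voice].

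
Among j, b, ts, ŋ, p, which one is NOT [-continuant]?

j

Every segment except /j/ is [-continuant]. /j/ (palatal glide) is [+continuant], so it is the exception.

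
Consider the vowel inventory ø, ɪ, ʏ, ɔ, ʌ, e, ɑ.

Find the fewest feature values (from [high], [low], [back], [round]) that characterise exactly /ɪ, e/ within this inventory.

The class [-back], [-round] has exactly /ɪ, e/ as its extension in this inventory. No smaller conjunction from the listed features achieves this: [-round] alone would also admit /ʌ, ɑ/; [-back] alone would also admit /ø, ʏ/; and checking the remaining single features turns up none with this extension.

[-back, -round]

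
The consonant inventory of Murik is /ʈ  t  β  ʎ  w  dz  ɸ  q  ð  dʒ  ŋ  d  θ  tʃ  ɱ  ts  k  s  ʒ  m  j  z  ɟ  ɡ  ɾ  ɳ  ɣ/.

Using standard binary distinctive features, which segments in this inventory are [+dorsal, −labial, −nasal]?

Among the inventory, the [+dorsal] segments are /ʎ, w, q, ŋ, k, j, ɟ, ɡ, ɣ/.
Of those, [−labial] gives /ʎ, q, ŋ, k, j, ɟ, ɡ, ɣ/.
Among these, [−nasal] leaves /ʎ, q, k, j, ɟ, ɡ, ɣ/.

ʎ, q, k, j, ɟ, ɡ, ɣ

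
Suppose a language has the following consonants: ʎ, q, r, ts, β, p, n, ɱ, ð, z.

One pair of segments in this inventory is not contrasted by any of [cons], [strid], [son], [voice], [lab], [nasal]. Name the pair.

r, ʎ

Both /r/ and /ʎ/ are [+consonantal], [-strident], [+sonorant], [+voice], [-labial], [-nasal]. Since the list omits [lateral] and [dorsal] — which do distinguish the alveolar trill from the palatal lateral approximant — this pair collapses; all other pairs remain distinct.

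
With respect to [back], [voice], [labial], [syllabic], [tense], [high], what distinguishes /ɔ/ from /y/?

/ɔ/ (mid back rounded lax vowel) and /y/ (high front rounded tense vowel) agree on [+voice], [+labial], [+syllabic]. They differ on [high] (/ɔ/ [−], /y/ [+]), [back] (/ɔ/ [+], /y/ [−]), [tense] (/ɔ/ [−], /y/ [+]).

[high], [back], [tense]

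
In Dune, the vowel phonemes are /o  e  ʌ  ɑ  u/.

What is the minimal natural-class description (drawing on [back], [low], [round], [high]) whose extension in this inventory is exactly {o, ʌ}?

/o, ʌ/ are all [−high], [−low], [+back], and no other segment in the inventory matches all three values. Dropping any one of them over-generates: [−low, +back] alone would also admit /u/; [−high, +back] alone would also admit /ɑ/; [−high, −low] alone would also admit /e/. No other combination of two listed features picks out exactly this set either, so fewer than three features will not do.

[−high, −low, +back]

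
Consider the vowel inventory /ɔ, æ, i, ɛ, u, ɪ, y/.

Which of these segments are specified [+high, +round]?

u, y

Eliminate segments failing any feature: /ɔ, æ, ɛ/ are [−high]; /i, ɪ/ are [−round]. The remaining /u, y/ satisfy [+high], [+round].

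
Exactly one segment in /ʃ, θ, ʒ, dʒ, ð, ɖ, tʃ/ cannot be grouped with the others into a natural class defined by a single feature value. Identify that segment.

ɖ

The remaining segments after removing /ɖ/ share [+distributed]; /ɖ/ (voiced retroflex stop) is [-distributed]. For every other candidate removal, the leftover set fails to share any single feature value that the removed segment lacks.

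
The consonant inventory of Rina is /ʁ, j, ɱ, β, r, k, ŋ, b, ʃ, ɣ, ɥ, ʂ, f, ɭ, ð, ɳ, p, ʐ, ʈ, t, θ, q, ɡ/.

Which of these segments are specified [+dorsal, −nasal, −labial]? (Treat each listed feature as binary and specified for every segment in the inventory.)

ʁ, j, k, ɣ, q, ɡ

Eliminate segments failing any feature: /ɱ, β, r, b, ʃ, ʂ, f, ɭ, ð, ɳ, p, ʐ, ʈ, t, θ/ are [−dorsal]; /ŋ/ is [+nasal]; /ɥ/ is [+labial]. The remaining /ʁ, j, k, ɣ, q, ɡ/ satisfy [+dorsal], [−nasal], [−labial].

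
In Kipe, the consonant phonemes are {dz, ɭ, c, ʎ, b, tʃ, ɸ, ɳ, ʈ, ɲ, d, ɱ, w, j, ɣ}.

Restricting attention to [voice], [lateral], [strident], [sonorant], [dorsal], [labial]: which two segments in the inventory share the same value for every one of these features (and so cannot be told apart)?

ɲ, j

Both /ɲ/ and /j/ are [+voice], [−lateral], [−strident], [+sonorant], [+dorsal], [−labial]. Since the list omits [nasal] and [continuant] — which do distinguish the palatal nasal from the palatal glide — this pair collapses; all other pairs remain distinct.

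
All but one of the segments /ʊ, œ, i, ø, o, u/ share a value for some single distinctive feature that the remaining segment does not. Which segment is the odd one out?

/u, ø, œ, o, ʊ/ are all [+round], but /i/ (high front unrounded tense vowel) is [−round]. No other single segment can be removed to leave a set sharing one feature value that the removed segment lacks, so /i/ is the odd one out.

i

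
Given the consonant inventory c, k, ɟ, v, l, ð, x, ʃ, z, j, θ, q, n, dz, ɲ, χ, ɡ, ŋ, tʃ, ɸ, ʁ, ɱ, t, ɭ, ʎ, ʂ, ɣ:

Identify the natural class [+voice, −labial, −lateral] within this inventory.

ɟ, ð, z, j, n, dz, ɲ, ɡ, ŋ, ʁ, ɣ

Checking each segment against [+voice], [−labial], [−lateral]: /ɟ/ (voiced palatal stop), /ð/ (voiced dental fricative), /z/ (voiced alveolar fricative), /j/ (palatal glide), /n/ (alveolar nasal), /dz/ (voiced alveolar affricate), among others, satisfy every feature; every other segment in the inventory fails at least one.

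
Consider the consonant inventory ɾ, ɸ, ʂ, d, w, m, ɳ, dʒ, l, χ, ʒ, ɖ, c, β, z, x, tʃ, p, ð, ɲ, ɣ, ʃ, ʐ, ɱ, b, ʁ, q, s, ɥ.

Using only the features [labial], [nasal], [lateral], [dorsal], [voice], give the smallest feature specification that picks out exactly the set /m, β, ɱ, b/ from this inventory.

/m, β, ɱ, b/ are all [+voice], [+labial], [−dorsal], and no other segment in the inventory matches all three values. Dropping any one of them over-generates: [+labial, −dorsal] alone would also admit /ɸ, p/; [+voice, −dorsal] alone would also admit /ɾ, d, ɳ, dʒ, …/; [+voice, +labial] alone would also admit /w, ɥ/. No other combination of two listed features picks out exactly this set either, so fewer than three features will not do.

[+voice, +labial, −dorsal]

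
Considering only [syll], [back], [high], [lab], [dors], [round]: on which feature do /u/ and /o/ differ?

/u/ is the high back rounded tense vowel and /o/ is the mid back rounded tense vowel. Both are [+syllabic], [+back], [+labial], [+dorsal], [+round]. /u/ is [+high] while /o/ is [-high], so the distinguishing feature is [high].

[high]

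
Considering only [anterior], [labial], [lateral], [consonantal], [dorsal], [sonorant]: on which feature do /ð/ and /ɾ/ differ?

The two segments share [+anterior], [−labial], [−lateral], [+consonantal], [−dorsal]. The only feature from the list on which they differ: /ð/ is [−sonorant] while /ɾ/ is [+sonorant].

[sonorant]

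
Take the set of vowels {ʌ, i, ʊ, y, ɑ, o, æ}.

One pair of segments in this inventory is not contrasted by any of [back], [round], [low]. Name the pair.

o, ʊ

Both /o/ and /ʊ/ are [+back], [+round], [−low]. Since the list omits [high] and [tense] — which do distinguish the mid back rounded tense vowel from the high back rounded lax vowel — this pair collapses; all other pairs remain distinct.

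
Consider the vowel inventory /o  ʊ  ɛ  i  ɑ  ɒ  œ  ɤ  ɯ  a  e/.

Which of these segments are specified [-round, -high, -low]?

Checking each segment against [-round], [-high], [-low]: /ɛ/ (mid front unrounded lax vowel), /ɤ/ (mid back unrounded tense vowel), /e/ (mid front unrounded tense vowel) satisfy every feature; every other segment in the inventory fails at least one.

ɛ, ɤ, e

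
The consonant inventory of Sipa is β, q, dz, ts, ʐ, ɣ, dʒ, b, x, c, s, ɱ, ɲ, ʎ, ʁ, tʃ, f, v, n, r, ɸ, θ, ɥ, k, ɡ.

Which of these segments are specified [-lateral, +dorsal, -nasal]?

Among the inventory, the [-lateral] segments are /β, q, dz, ts, ʐ, ɣ, dʒ, b, x, c, s, ɱ, ɲ, ʁ, tʃ, f, v, n, r, ɸ, θ, ɥ, k, ɡ/.
Within that set, [+dorsal] gives /q, ɣ, x, c, ɲ, ʁ, ɥ, k, ɡ/.
Intersecting with [-nasal] leaves /q, ɣ, x, c, ʁ, ɥ, k, ɡ/.

q, ɣ, x, c, ʁ, ɥ, k, ɡ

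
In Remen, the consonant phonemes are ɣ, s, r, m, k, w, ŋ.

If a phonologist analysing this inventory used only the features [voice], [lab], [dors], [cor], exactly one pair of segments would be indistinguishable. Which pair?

ŋ, ɣ

On the given features, /ŋ/ and /ɣ/ have an identical profile: [+voice], [−labial], [+dorsal], [−coronal]. No other two segments in the inventory coincide on all 4 features. (They do differ in [sonorant], [nasal] and [continuant], which are not among the given features.)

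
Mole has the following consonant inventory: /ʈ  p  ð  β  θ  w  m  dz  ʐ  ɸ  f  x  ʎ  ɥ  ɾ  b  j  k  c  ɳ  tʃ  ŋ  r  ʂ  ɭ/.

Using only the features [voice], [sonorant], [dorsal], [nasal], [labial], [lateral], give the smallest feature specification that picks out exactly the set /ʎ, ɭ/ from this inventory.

Every target segment is [+lateral] and no other inventory member is, so one feature is enough.

[+lateral]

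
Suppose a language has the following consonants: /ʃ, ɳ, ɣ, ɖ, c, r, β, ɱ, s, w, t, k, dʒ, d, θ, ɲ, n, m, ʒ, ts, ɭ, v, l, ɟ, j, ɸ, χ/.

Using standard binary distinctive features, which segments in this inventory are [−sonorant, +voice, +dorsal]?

Checking each segment against [−sonorant], [+voice], [+dorsal]: /ɣ/ (voiced velar fricative), /ɟ/ (voiced palatal stop) satisfy every feature; every other segment in the inventory fails at least one.

ɣ, ɟ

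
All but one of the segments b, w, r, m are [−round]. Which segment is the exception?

/w/ is the labial-velar glide, which is [+round]; the rest — /m, r, b/ — are [−round].

w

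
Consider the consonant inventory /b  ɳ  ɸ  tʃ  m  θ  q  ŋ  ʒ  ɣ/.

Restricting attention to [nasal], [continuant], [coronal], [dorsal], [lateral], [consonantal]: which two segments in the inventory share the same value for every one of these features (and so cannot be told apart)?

θ, ʒ

On the given features, /θ/ and /ʒ/ have an identical profile: [-nasal], [+continuant], [+coronal], [-dorsal], [-lateral], [+consonantal]. No other two segments in the inventory coincide on all 6 features. (They do differ in [voice], [strident] and [anterior], which are not among the given features.)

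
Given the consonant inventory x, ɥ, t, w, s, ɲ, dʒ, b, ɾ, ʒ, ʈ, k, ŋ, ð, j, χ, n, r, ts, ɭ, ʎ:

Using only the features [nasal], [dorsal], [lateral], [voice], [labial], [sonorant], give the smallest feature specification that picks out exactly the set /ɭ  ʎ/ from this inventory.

[+lateral]

/ɭ, ʎ/ are exactly the [+lateral] segments in the inventory, so a single feature suffices.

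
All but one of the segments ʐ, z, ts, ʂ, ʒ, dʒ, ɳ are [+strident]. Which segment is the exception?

Every segment except /ɳ/ is [+strident]. /ɳ/ (retroflex nasal) is [−strident], so it is the exception.

ɳ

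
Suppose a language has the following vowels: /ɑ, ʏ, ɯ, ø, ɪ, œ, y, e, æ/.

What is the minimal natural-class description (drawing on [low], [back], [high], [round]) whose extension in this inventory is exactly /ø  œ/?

[-high, +round]

/ø, œ/ are all [-high], [+round], and no other segment in the inventory matches both values. Dropping any one of them over-generates: [+round] alone would also admit /ʏ, y/; [-high] alone would also admit /ɑ, e, æ/. No other single listed feature picks out exactly this set either, so fewer than two features will not do.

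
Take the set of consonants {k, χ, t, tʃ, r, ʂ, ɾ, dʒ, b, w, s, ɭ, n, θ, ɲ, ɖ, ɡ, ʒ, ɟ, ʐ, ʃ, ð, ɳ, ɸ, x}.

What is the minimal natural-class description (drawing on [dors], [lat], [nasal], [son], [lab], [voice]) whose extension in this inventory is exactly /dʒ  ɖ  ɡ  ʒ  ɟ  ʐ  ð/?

The class [-sonorant], [+voice], [-labial] has exactly /dʒ, ɖ, ɡ, ʒ, ɟ, ʐ, ð/ as its extension in this inventory. No smaller conjunction from the listed features achieves this: [+voice, -labial] alone would also admit /r, ɾ, ɭ, n, …/; [-sonorant, -labial] alone would also admit /k, χ, t, tʃ, …/; [-sonorant, +voice] alone would also admit /b/; and checking the remaining two-feature bundles turns up none with this extension.

[-son, +voice, -lab]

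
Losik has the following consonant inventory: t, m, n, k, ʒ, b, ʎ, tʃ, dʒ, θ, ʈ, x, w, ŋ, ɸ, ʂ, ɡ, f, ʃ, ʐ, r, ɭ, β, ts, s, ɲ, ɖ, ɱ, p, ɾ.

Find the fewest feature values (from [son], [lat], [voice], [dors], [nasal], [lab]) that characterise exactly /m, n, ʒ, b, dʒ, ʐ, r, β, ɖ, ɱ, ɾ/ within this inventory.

The class [+voice], [−lateral], [−dorsal] has exactly /m, n, ʒ, b, dʒ, ʐ, r, β, ɖ, ɱ, ɾ/ as its extension in this inventory. No smaller conjunction from the listed features achieves this: [−lateral, −dorsal] alone would also admit /t, tʃ, θ, ʈ, …/; [+voice, −dorsal] alone would also admit /ɭ/; [+voice, −lateral] alone would also admit /w, ŋ, ɡ, ɲ/; and checking the remaining two-feature bundles turns up none with this extension.

[+voice, −lat, −dors]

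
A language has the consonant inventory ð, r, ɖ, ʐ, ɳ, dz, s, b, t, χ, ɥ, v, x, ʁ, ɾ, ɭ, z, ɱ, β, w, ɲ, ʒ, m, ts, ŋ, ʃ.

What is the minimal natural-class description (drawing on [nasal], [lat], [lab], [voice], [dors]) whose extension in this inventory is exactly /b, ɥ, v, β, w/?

[−nasal, +lab]

Every target segment is [−nasal], [+labial]; each remaining inventory member fails at least one of these. Each conjunct is needed — [+labial] alone would also admit /ɱ, m/; [−nasal] alone would also admit /ð, r, ɖ, ʐ, …/ — and no other single listed feature has exactly this extension, so two is the minimum.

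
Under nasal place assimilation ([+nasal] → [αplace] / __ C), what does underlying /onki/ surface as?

[oŋki]

The only nasal preceding a consonant is /n/ before /k/. /k/ is [+dorsal], so /n/ → /ŋ/, giving [oŋki].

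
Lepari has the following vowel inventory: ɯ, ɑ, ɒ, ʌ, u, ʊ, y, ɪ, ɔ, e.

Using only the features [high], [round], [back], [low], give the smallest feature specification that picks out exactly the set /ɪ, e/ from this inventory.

[−back, −round]

/ɪ, e/ are all [−back], [−round], and no other segment in the inventory matches both values. Dropping any one of them over-generates: [−round] alone would also admit /ɯ, ɑ, ʌ/; [−back] alone would also admit /y/. No other single listed feature picks out exactly this set either, so fewer than two features will not do.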